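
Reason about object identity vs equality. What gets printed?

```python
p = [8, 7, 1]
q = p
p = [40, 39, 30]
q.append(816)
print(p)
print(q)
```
[40, 39, 30]
[8, 7, 1, 816]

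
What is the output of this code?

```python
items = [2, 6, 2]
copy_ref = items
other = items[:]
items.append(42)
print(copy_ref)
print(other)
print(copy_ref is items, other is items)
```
[2, 6, 2, 42]
[2, 6, 2]
True False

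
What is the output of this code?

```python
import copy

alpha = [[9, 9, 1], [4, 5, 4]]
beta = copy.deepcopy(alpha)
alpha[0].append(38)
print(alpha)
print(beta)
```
[[9, 9, 1, 38], [4, 5, 4]]
[[9, 9, 1], [4, 5, 4]]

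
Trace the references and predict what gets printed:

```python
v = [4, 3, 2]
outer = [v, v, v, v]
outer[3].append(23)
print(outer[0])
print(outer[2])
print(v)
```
[4, 3, 2, 23]
[4, 3, 2, 23]
[4, 3, 2, 23]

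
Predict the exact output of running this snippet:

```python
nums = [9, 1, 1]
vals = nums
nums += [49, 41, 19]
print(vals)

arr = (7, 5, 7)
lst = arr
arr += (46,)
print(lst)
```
[9, 1, 1, 49, 41, 19]
(7, 5, 7)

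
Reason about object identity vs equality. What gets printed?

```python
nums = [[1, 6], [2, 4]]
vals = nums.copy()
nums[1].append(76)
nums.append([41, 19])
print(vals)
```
[[1, 6], [2, 4, 76]]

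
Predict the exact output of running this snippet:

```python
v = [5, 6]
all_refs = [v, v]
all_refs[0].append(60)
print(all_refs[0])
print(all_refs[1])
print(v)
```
[5, 6, 60]
[5, 6, 60]
[5, 6, 60]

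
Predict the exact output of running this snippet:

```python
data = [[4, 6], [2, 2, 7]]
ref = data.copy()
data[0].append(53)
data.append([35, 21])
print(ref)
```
[[4, 6, 53], [2, 2, 7]]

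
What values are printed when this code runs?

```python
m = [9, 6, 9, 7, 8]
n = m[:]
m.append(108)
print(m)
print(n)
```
[9, 6, 9, 7, 8, 108]
[9, 6, 9, 7, 8]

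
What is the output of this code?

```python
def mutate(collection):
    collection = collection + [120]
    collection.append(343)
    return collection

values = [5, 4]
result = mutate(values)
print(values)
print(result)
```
[5, 4]
[5, 4, 120, 343]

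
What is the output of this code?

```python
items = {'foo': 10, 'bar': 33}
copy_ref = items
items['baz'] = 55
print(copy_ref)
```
{'foo': 10, 'bar': 33, 'baz': 55}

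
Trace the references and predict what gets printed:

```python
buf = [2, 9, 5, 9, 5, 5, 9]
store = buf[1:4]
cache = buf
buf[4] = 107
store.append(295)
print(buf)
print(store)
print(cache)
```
[2, 9, 5, 9, 107, 5, 9]
[9, 5, 9, 295]
[2, 9, 5, 9, 107, 5, 9]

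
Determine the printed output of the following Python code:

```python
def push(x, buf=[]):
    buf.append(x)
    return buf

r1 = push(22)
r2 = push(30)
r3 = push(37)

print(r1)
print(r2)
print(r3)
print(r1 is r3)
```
[22, 30, 37]
[22, 30, 37]
[22, 30, 37]
True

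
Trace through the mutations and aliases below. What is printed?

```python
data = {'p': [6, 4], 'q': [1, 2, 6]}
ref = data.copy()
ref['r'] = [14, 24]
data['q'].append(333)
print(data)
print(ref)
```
{'p': [6, 4], 'q': [1, 2, 6, 333]}
{'p': [6, 4], 'q': [1, 2, 6, 333], 'r': [14, 24]}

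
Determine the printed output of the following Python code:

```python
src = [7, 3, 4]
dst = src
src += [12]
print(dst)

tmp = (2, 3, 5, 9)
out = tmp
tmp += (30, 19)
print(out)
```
[7, 3, 4, 12]
(2, 3, 5, 9)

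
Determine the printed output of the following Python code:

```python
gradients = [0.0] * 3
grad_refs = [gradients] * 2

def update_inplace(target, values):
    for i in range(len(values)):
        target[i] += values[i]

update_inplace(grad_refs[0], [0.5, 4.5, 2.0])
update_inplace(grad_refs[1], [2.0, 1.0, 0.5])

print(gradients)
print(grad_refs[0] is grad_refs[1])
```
[2.5, 5.5, 2.5]
True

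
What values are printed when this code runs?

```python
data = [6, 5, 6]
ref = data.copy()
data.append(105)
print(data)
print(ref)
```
[6, 5, 6, 105]
[6, 5, 6]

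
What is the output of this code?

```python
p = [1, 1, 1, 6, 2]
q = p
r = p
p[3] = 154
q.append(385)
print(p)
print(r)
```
[1, 1, 1, 154, 2, 385]
[1, 1, 1, 154, 2, 385]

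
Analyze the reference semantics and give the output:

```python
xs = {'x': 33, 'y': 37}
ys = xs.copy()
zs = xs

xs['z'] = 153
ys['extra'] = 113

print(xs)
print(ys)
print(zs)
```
{'x': 33, 'y': 37, 'z': 153}
{'x': 33, 'y': 37, 'extra': 113}
{'x': 33, 'y': 37, 'z': 153}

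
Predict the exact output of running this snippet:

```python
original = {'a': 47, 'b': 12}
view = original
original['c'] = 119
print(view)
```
{'a': 47, 'b': 12, 'c': 119}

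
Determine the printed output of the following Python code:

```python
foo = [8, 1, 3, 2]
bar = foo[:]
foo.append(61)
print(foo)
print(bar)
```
[8, 1, 3, 2, 61]
[8, 1, 3, 2]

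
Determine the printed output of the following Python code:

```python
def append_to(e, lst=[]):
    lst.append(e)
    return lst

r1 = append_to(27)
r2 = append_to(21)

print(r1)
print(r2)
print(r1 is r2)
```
[27, 21]
[27, 21]
True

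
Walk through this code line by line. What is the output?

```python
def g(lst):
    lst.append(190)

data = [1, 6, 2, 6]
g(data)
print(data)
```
[1, 6, 2, 6, 190]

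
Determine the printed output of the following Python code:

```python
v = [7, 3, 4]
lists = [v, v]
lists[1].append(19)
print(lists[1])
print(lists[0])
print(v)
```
[7, 3, 4, 19]
[7, 3, 4, 19]
[7, 3, 4, 19]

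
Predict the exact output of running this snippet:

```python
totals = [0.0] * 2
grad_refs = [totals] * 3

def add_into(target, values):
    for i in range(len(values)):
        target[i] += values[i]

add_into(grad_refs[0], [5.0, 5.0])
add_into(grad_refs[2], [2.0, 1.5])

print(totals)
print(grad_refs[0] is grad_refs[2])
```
[7.0, 6.5]
True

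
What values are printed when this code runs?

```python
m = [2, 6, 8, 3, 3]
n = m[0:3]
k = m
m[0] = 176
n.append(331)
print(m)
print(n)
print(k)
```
[176, 6, 8, 3, 3]
[2, 6, 8, 331]
[176, 6, 8, 3, 3]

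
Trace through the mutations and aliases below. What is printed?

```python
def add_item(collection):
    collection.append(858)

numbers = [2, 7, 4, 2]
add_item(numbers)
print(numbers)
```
[2, 7, 4, 2, 858]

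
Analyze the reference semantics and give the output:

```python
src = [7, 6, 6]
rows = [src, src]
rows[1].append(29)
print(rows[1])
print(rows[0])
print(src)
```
[7, 6, 6, 29]
[7, 6, 6, 29]
[7, 6, 6, 29]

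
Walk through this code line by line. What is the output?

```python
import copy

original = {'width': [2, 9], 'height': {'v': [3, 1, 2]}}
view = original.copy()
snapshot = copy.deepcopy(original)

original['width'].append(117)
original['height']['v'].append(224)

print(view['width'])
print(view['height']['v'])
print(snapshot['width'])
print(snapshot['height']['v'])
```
[2, 9, 117]
[3, 1, 2, 224]
[2, 9]
[3, 1, 2]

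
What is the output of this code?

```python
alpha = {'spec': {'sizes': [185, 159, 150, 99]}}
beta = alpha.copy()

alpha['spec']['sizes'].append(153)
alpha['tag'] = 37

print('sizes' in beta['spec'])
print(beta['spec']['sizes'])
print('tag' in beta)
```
True
[185, 159, 150, 99, 153]
False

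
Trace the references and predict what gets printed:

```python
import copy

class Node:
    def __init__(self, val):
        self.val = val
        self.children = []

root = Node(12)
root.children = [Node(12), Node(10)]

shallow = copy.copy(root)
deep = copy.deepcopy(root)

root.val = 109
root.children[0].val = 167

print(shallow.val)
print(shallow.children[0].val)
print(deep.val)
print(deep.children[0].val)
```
12
167
12
12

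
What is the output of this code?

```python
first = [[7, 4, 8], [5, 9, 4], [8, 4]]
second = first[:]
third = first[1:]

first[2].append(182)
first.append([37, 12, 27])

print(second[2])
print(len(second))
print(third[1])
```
[8, 4, 182]
3
[8, 4, 182]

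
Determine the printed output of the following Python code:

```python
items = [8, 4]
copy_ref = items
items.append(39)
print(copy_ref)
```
[8, 4, 39]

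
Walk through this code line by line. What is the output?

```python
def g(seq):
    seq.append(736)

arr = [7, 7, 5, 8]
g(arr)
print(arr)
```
[7, 7, 5, 8, 736]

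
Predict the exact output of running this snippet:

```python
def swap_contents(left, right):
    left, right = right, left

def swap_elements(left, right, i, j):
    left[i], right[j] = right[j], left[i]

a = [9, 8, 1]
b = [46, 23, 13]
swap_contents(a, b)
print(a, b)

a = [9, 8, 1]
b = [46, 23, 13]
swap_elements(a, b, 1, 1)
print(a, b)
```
[9, 8, 1] [46, 23, 13]
[9, 23, 1] [46, 8, 13]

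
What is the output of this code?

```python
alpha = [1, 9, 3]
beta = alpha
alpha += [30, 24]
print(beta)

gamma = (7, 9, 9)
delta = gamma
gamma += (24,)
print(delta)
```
[1, 9, 3, 30, 24]
(7, 9, 9)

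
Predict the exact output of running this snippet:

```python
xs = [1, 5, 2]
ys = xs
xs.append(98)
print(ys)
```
[1, 5, 2, 98]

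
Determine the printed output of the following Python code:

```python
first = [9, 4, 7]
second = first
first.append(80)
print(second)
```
[9, 4, 7, 80]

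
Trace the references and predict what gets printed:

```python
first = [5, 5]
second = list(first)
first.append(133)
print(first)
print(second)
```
[5, 5, 133]
[5, 5]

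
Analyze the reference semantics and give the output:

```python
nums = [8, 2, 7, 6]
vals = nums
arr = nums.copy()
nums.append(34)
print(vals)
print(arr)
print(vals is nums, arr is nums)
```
[8, 2, 7, 6, 34]
[8, 2, 7, 6]
True False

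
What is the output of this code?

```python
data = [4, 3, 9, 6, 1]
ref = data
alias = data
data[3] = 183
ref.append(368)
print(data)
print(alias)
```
[4, 3, 9, 183, 1, 368]
[4, 3, 9, 183, 1, 368]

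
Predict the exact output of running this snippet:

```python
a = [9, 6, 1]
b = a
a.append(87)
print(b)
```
[9, 6, 1, 87]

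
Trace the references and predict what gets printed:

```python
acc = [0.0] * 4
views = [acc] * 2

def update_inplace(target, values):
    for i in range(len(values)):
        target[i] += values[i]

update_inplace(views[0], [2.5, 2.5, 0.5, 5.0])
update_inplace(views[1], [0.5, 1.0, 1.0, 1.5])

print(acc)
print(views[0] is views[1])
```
[3.0, 3.5, 1.5, 6.5]
True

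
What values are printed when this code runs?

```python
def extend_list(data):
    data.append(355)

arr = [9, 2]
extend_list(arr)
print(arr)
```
[9, 2, 355]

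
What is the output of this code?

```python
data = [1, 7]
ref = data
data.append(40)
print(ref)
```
[1, 7, 40]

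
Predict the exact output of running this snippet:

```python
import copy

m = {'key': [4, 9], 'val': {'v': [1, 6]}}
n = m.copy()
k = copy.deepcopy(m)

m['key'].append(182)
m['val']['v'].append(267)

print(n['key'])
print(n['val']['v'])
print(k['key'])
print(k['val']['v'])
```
[4, 9, 182]
[1, 6, 267]
[4, 9]
[1, 6]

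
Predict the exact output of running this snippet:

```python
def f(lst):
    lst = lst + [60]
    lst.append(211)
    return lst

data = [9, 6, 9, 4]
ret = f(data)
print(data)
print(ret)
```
[9, 6, 9, 4]
[9, 6, 9, 4, 60, 211]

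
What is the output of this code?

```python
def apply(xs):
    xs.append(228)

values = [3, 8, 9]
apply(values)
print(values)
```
[3, 8, 9, 228]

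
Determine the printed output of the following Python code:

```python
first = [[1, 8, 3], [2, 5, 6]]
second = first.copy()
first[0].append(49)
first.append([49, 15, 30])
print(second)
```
[[1, 8, 3, 49], [2, 5, 6]]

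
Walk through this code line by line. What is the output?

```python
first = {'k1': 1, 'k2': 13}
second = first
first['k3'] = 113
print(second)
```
{'k1': 1, 'k2': 13, 'k3': 113}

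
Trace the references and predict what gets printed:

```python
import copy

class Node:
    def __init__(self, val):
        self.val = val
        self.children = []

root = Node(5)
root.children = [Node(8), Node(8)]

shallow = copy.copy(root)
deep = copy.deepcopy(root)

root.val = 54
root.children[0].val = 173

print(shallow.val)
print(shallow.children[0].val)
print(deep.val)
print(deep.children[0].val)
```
5
173
5
8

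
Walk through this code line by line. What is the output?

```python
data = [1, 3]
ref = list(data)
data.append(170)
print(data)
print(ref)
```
[1, 3, 170]
[1, 3]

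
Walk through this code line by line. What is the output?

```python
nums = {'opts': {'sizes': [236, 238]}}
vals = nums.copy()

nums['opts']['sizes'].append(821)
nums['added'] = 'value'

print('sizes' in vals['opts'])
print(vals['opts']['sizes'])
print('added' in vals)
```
True
[236, 238, 821]
False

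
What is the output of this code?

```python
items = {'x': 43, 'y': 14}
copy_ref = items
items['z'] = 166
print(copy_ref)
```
{'x': 43, 'y': 14, 'z': 166}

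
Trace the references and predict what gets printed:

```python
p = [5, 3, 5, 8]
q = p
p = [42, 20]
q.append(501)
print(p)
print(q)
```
[42, 20]
[5, 3, 5, 8, 501]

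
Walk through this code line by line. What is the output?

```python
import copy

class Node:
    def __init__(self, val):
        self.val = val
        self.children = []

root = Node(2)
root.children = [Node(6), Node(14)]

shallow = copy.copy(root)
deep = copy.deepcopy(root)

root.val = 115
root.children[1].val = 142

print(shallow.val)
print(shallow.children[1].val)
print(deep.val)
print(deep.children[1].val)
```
2
142
2
14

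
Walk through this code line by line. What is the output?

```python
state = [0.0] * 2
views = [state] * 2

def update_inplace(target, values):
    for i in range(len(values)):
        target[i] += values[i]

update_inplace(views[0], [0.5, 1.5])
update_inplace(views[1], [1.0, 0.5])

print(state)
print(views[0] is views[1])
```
[1.5, 2.0]
True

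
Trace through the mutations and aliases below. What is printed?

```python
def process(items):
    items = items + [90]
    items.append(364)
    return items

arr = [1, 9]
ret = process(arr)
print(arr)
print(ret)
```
[1, 9]
[1, 9, 90, 364]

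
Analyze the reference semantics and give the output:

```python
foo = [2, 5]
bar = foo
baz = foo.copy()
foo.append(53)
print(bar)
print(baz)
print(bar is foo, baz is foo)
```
[2, 5, 53]
[2, 5]
True False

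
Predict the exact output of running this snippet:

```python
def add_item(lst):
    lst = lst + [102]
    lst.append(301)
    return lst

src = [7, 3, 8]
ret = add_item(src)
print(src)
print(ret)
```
[7, 3, 8]
[7, 3, 8, 102, 301]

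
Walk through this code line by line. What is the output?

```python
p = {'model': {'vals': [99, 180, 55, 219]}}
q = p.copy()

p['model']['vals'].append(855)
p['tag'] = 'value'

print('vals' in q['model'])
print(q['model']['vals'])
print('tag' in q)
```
True
[99, 180, 55, 219, 855]
False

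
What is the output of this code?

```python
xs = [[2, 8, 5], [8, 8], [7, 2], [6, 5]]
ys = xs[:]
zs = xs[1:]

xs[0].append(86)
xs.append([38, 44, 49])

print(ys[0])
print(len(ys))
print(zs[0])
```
[2, 8, 5, 86]
4
[8, 8]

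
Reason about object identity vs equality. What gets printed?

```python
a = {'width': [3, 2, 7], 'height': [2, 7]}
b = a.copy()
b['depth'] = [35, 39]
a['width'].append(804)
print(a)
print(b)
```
{'width': [3, 2, 7, 804], 'height': [2, 7]}
{'width': [3, 2, 7, 804], 'height': [2, 7], 'depth': [35, 39]}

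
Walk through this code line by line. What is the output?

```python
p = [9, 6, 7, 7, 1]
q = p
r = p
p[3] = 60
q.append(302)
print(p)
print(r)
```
[9, 6, 7, 60, 1, 302]
[9, 6, 7, 60, 1, 302]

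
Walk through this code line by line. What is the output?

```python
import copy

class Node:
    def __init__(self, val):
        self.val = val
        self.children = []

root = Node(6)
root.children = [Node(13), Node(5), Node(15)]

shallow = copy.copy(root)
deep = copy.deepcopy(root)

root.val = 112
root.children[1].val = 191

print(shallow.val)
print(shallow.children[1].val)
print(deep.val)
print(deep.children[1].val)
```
6
191
6
5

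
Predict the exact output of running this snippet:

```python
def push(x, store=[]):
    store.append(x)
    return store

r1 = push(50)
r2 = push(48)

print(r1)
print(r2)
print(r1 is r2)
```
[50, 48]
[50, 48]
True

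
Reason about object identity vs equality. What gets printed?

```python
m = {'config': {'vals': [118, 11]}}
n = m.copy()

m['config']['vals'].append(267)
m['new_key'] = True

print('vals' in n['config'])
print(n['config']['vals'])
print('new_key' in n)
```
True
[118, 11, 267]
False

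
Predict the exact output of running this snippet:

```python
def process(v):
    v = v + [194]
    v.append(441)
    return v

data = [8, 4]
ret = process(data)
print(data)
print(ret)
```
[8, 4]
[8, 4, 194, 441]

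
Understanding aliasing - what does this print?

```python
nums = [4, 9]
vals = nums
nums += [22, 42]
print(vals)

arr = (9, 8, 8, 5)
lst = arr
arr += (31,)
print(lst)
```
[4, 9, 22, 42]
(9, 8, 8, 5)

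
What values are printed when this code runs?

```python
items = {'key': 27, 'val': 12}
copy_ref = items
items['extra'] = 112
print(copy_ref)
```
{'key': 27, 'val': 12, 'extra': 112}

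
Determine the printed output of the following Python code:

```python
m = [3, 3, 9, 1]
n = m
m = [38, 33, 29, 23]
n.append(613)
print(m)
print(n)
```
[38, 33, 29, 23]
[3, 3, 9, 1, 613]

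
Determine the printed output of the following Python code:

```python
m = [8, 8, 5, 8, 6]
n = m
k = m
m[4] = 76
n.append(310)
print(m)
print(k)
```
[8, 8, 5, 8, 76, 310]
[8, 8, 5, 8, 76, 310]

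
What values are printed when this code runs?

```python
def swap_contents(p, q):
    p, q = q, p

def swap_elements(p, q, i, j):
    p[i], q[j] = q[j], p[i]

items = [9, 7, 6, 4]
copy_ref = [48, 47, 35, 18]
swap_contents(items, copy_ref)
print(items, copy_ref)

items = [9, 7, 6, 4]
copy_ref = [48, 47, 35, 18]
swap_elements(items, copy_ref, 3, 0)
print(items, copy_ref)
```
[9, 7, 6, 4] [48, 47, 35, 18]
[9, 7, 6, 48] [4, 47, 35, 18]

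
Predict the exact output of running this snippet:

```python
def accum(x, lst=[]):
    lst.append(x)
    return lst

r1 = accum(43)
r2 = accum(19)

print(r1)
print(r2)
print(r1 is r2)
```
[43, 19]
[43, 19]
True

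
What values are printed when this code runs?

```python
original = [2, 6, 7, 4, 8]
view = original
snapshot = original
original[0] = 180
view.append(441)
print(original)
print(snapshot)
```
[180, 6, 7, 4, 8, 441]
[180, 6, 7, 4, 8, 441]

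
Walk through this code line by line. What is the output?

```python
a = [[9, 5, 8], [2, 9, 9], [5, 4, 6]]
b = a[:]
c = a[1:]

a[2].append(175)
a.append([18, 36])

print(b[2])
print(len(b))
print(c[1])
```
[5, 4, 6, 175]
3
[5, 4, 6, 175]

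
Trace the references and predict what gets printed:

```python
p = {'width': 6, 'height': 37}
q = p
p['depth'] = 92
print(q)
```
{'width': 6, 'height': 37, 'depth': 92}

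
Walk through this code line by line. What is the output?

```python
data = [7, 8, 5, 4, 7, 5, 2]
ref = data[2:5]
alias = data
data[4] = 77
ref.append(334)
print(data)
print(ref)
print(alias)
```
[7, 8, 5, 4, 77, 5, 2]
[5, 4, 7, 334]
[7, 8, 5, 4, 77, 5, 2]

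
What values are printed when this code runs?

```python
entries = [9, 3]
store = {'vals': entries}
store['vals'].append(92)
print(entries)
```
[9, 3, 92]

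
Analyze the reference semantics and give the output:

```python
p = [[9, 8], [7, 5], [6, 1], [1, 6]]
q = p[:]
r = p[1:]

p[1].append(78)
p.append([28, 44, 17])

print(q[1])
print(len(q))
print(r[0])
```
[7, 5, 78]
4
[7, 5, 78]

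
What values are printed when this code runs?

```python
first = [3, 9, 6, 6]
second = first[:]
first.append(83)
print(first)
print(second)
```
[3, 9, 6, 6, 83]
[3, 9, 6, 6]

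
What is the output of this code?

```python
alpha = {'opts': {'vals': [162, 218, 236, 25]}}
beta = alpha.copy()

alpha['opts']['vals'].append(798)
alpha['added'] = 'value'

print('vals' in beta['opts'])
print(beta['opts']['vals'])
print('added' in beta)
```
True
[162, 218, 236, 25, 798]
False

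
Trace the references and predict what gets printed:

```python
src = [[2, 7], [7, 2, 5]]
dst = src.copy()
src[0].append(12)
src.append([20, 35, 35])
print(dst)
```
[[2, 7, 12], [7, 2, 5]]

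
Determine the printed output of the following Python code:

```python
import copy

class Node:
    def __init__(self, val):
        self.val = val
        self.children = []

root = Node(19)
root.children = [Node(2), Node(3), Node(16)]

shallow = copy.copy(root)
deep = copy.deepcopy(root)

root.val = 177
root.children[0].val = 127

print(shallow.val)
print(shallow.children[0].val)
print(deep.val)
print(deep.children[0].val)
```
19
127
19
2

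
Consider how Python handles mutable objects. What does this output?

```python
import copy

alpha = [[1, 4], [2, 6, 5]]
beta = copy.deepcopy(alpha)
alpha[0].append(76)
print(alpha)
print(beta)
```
[[1, 4, 76], [2, 6, 5]]
[[1, 4], [2, 6, 5]]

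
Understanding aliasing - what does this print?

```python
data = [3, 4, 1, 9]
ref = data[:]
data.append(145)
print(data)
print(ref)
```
[3, 4, 1, 9, 145]
[3, 4, 1, 9]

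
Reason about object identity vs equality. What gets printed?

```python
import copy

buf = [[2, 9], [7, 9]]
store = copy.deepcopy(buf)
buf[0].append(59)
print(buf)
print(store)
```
[[2, 9, 59], [7, 9]]
[[2, 9], [7, 9]]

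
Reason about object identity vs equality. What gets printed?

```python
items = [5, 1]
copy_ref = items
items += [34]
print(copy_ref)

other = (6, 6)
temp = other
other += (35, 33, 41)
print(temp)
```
[5, 1, 34]
(6, 6)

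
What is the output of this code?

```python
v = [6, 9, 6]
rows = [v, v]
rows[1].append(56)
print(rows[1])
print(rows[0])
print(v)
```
[6, 9, 6, 56]
[6, 9, 6, 56]
[6, 9, 6, 56]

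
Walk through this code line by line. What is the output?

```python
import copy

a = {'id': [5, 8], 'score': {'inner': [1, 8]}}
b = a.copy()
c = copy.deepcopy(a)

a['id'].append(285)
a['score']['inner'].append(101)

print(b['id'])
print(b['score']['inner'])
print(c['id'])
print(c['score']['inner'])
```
[5, 8, 285]
[1, 8, 101]
[5, 8]
[1, 8]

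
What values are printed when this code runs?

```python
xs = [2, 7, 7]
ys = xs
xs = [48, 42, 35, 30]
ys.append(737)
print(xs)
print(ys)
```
[48, 42, 35, 30]
[2, 7, 7, 737]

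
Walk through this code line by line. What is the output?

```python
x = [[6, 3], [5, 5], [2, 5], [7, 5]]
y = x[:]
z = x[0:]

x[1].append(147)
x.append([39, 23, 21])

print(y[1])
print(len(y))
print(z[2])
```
[5, 5, 147]
4
[2, 5]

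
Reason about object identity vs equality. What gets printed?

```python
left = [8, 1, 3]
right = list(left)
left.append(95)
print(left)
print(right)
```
[8, 1, 3, 95]
[8, 1, 3]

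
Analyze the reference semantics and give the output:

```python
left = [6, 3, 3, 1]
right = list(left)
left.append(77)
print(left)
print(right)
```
[6, 3, 3, 1, 77]
[6, 3, 3, 1]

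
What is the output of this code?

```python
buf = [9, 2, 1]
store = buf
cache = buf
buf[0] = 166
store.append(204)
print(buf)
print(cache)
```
[166, 2, 1, 204]
[166, 2, 1, 204]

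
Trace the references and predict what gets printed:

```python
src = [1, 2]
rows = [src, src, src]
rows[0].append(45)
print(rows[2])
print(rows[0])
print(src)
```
[1, 2, 45]
[1, 2, 45]
[1, 2, 45]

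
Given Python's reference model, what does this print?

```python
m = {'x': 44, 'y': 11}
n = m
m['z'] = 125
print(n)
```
{'x': 44, 'y': 11, 'z': 125}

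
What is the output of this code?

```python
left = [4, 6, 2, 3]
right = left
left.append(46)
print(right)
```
[4, 6, 2, 3, 46]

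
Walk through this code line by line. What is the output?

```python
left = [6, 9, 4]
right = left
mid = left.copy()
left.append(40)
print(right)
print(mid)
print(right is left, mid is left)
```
[6, 9, 4, 40]
[6, 9, 4]
True False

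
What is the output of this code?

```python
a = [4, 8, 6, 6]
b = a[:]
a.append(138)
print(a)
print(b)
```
[4, 8, 6, 6, 138]
[4, 8, 6, 6]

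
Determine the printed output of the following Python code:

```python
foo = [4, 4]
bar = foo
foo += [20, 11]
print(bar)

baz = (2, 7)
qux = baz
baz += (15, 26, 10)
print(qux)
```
[4, 4, 20, 11]
(2, 7)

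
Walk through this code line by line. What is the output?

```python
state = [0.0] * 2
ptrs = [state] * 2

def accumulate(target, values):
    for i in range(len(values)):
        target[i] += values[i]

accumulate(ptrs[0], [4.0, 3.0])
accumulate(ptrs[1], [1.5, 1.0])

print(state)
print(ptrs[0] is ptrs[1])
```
[5.5, 4.0]
True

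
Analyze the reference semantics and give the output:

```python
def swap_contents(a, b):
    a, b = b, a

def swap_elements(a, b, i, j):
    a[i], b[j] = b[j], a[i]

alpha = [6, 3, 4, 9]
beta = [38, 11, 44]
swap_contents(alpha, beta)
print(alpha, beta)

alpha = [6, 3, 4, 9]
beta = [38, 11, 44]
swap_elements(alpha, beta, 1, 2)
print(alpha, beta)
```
[6, 3, 4, 9] [38, 11, 44]
[6, 44, 4, 9] [38, 11, 3]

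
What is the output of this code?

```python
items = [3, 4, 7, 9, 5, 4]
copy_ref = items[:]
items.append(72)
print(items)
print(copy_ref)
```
[3, 4, 7, 9, 5, 4, 72]
[3, 4, 7, 9, 5, 4]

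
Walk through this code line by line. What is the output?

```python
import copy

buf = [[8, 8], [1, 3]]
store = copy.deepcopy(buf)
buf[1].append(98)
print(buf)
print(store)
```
[[8, 8], [1, 3, 98]]
[[8, 8], [1, 3]]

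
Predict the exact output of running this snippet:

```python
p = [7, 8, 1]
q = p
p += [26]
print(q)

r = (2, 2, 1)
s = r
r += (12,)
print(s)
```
[7, 8, 1, 26]
(2, 2, 1)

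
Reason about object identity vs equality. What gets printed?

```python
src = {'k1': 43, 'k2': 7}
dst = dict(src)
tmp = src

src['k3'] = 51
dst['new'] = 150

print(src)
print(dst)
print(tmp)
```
{'k1': 43, 'k2': 7, 'k3': 51}
{'k1': 43, 'k2': 7, 'new': 150}
{'k1': 43, 'k2': 7, 'k3': 51}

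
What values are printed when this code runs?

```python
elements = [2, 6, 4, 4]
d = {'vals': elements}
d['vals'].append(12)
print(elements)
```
[2, 6, 4, 4, 12]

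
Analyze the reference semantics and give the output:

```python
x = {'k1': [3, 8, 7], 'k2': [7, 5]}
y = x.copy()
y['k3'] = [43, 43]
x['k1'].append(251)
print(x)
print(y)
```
{'k1': [3, 8, 7, 251], 'k2': [7, 5]}
{'k1': [3, 8, 7, 251], 'k2': [7, 5], 'k3': [43, 43]}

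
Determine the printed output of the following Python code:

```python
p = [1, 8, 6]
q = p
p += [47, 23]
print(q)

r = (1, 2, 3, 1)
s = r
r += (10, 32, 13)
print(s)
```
[1, 8, 6, 47, 23]
(1, 2, 3, 1)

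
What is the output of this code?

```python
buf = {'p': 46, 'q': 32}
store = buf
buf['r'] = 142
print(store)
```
{'p': 46, 'q': 32, 'r': 142}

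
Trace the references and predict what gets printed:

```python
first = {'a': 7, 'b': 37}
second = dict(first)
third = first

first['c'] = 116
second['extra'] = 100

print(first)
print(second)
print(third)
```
{'a': 7, 'b': 37, 'c': 116}
{'a': 7, 'b': 37, 'extra': 100}
{'a': 7, 'b': 37, 'c': 116}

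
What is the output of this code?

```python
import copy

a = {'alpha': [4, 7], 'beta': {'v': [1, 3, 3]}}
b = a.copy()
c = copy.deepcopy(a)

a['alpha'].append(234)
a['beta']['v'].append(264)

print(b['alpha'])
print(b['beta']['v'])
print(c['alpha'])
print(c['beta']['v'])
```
[4, 7, 234]
[1, 3, 3, 264]
[4, 7]
[1, 3, 3]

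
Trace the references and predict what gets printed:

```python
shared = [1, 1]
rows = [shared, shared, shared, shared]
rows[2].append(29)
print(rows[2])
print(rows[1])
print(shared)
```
[1, 1, 29]
[1, 1, 29]
[1, 1, 29]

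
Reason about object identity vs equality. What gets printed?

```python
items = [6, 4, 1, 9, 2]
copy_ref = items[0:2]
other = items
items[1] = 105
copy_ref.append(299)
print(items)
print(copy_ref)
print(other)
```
[6, 105, 1, 9, 2]
[6, 4, 299]
[6, 105, 1, 9, 2]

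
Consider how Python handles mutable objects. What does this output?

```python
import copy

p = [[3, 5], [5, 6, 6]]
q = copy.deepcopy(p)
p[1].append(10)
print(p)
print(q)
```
[[3, 5], [5, 6, 6, 10]]
[[3, 5], [5, 6, 6]]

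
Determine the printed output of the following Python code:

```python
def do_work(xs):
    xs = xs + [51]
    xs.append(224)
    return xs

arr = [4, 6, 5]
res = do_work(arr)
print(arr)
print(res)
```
[4, 6, 5]
[4, 6, 5, 51, 224]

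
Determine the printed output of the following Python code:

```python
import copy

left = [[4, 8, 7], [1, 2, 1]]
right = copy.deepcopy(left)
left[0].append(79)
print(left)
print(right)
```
[[4, 8, 7, 79], [1, 2, 1]]
[[4, 8, 7], [1, 2, 1]]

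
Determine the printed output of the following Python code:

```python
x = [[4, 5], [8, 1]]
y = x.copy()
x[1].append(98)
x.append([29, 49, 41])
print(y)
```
[[4, 5], [8, 1, 98]]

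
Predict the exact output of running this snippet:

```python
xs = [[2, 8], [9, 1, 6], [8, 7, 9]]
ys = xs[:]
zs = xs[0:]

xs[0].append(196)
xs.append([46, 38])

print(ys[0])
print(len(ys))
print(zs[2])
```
[2, 8, 196]
3
[8, 7, 9]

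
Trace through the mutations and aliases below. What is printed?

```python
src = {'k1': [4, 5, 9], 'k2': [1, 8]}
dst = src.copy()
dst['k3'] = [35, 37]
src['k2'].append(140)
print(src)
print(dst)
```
{'k1': [4, 5, 9], 'k2': [1, 8, 140]}
{'k1': [4, 5, 9], 'k2': [1, 8, 140], 'k3': [35, 37]}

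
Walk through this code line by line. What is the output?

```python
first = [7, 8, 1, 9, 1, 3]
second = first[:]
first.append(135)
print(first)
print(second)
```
[7, 8, 1, 9, 1, 3, 135]
[7, 8, 1, 9, 1, 3]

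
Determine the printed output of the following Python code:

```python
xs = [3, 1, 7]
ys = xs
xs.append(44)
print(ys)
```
[3, 1, 7, 44]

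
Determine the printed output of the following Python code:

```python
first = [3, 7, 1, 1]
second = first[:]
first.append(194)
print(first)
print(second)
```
[3, 7, 1, 1, 194]
[3, 7, 1, 1]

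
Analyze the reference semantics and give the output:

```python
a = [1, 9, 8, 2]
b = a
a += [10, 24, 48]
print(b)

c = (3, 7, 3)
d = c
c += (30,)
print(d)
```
[1, 9, 8, 2, 10, 24, 48]
(3, 7, 3)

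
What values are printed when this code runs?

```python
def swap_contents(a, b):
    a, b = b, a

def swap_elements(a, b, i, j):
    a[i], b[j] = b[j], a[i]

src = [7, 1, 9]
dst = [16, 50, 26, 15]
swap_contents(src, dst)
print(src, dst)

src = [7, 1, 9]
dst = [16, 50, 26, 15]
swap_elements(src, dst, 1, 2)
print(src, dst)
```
[7, 1, 9] [16, 50, 26, 15]
[7, 26, 9] [16, 50, 1, 15]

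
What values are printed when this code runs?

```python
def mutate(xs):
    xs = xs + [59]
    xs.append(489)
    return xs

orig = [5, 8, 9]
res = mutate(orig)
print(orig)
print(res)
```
[5, 8, 9]
[5, 8, 9, 59, 489]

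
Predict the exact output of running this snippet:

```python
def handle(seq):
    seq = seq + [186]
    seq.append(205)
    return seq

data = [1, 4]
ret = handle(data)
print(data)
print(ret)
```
[1, 4]
[1, 4, 186, 205]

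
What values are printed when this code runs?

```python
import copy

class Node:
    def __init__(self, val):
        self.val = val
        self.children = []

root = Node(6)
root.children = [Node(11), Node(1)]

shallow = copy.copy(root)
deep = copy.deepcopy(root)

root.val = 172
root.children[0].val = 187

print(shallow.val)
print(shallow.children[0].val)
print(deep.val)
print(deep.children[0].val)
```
6
187
6
11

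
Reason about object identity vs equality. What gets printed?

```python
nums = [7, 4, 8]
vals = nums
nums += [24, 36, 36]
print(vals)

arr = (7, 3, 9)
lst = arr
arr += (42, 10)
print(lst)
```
[7, 4, 8, 24, 36, 36]
(7, 3, 9)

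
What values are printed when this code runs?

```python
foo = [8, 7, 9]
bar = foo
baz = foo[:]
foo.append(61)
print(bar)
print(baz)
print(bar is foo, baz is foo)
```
[8, 7, 9, 61]
[8, 7, 9]
True False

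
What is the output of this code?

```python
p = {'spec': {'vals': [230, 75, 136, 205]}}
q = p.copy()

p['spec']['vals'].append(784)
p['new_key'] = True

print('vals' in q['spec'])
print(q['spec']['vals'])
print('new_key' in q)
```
True
[230, 75, 136, 205, 784]
False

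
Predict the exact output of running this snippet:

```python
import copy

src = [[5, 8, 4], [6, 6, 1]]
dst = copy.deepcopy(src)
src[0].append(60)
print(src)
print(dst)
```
[[5, 8, 4, 60], [6, 6, 1]]
[[5, 8, 4], [6, 6, 1]]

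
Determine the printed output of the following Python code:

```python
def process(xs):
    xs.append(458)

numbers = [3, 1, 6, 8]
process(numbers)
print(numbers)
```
[3, 1, 6, 8, 458]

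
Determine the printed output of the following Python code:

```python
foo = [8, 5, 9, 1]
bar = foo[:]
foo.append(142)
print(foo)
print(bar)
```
[8, 5, 9, 1, 142]
[8, 5, 9, 1]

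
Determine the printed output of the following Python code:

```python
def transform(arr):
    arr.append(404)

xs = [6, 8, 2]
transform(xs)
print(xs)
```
[6, 8, 2, 404]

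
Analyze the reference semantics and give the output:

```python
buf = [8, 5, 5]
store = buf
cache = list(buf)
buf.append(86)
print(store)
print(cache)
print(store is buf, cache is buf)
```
[8, 5, 5, 86]
[8, 5, 5]
True False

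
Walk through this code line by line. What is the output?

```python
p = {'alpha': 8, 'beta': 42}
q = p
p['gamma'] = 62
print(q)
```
{'alpha': 8, 'beta': 42, 'gamma': 62}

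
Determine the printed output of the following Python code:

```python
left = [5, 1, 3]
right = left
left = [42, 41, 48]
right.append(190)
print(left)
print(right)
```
[42, 41, 48]
[5, 1, 3, 190]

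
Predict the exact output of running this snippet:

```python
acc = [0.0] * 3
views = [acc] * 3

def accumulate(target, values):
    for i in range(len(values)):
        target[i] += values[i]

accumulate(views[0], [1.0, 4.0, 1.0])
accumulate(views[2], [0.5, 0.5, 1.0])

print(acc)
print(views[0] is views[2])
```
[1.5, 4.5, 2.0]
True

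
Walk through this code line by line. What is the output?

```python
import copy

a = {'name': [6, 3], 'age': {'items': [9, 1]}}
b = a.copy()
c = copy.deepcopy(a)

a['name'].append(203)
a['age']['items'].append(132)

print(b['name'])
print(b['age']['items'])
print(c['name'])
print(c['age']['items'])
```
[6, 3, 203]
[9, 1, 132]
[6, 3]
[9, 1]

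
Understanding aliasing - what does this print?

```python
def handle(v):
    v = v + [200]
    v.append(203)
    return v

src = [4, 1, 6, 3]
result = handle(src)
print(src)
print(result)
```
[4, 1, 6, 3]
[4, 1, 6, 3, 200, 203]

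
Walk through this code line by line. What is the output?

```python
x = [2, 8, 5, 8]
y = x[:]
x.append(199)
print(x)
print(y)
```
[2, 8, 5, 8, 199]
[2, 8, 5, 8]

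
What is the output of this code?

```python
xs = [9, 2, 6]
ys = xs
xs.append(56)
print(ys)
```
[9, 2, 6, 56]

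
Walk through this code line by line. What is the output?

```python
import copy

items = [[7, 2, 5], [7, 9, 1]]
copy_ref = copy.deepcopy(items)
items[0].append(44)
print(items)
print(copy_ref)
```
[[7, 2, 5, 44], [7, 9, 1]]
[[7, 2, 5], [7, 9, 1]]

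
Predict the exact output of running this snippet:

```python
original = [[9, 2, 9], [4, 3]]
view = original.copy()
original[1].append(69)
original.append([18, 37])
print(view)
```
[[9, 2, 9], [4, 3, 69]]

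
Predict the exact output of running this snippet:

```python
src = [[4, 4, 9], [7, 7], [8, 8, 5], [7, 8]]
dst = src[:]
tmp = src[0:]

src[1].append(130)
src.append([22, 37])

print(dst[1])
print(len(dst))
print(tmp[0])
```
[7, 7, 130]
4
[4, 4, 9]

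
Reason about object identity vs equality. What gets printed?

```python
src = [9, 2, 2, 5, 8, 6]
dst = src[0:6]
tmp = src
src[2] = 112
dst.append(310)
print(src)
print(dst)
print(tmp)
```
[9, 2, 112, 5, 8, 6]
[9, 2, 2, 5, 8, 6, 310]
[9, 2, 112, 5, 8, 6]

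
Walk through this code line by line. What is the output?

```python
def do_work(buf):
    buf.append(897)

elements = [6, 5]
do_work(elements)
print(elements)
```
[6, 5, 897]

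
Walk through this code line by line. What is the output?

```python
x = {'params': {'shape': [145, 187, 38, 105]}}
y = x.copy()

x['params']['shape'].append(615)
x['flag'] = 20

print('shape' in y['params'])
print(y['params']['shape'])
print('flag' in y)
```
True
[145, 187, 38, 105, 615]
False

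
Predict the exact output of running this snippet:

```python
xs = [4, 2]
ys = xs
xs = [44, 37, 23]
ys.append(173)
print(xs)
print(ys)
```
[44, 37, 23]
[4, 2, 173]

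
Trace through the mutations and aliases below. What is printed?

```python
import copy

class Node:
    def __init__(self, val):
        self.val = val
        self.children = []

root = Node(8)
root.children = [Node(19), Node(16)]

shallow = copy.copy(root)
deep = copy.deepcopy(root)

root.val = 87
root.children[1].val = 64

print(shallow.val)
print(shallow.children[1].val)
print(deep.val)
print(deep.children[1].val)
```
8
64
8
16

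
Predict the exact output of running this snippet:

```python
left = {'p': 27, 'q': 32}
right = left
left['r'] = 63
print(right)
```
{'p': 27, 'q': 32, 'r': 63}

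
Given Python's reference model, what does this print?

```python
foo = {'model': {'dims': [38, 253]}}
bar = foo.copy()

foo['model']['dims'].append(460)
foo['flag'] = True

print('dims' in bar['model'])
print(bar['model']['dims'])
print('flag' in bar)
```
True
[38, 253, 460]
False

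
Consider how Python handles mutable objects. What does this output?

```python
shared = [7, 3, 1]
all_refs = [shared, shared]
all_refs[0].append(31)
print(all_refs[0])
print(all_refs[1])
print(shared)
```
[7, 3, 1, 31]
[7, 3, 1, 31]
[7, 3, 1, 31]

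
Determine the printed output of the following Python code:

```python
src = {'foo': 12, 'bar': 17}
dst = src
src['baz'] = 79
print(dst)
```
{'foo': 12, 'bar': 17, 'baz': 79}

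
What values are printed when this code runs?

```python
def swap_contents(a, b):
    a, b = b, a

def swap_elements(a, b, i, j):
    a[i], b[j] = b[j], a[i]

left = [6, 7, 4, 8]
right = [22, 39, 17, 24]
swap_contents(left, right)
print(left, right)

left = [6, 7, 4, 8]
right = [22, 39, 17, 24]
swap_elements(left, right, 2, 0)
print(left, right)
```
[6, 7, 4, 8] [22, 39, 17, 24]
[6, 7, 22, 8] [4, 39, 17, 24]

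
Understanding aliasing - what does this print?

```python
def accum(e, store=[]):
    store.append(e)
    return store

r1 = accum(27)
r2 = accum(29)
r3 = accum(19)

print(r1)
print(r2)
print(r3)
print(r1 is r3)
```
[27, 29, 19]
[27, 29, 19]
[27, 29, 19]
True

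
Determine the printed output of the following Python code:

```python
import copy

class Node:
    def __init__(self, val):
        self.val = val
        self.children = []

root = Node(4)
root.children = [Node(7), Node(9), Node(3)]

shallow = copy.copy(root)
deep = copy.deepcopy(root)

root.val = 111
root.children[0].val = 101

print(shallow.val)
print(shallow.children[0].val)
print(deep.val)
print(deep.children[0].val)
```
4
101
4
7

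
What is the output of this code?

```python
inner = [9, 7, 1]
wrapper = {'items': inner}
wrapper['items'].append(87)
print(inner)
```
[9, 7, 1, 87]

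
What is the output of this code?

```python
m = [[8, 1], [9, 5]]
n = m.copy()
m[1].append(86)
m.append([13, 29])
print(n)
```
[[8, 1], [9, 5, 86]]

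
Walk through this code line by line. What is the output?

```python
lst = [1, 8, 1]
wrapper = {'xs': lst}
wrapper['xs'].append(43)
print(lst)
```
[1, 8, 1, 43]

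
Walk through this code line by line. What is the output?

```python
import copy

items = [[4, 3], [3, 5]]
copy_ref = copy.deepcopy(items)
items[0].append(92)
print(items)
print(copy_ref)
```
[[4, 3, 92], [3, 5]]
[[4, 3], [3, 5]]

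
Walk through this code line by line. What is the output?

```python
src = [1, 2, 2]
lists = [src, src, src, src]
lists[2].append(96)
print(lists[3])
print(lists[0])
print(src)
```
[1, 2, 2, 96]
[1, 2, 2, 96]
[1, 2, 2, 96]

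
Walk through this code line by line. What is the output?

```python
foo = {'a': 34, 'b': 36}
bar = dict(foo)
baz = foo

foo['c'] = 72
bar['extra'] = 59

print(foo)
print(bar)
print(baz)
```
{'a': 34, 'b': 36, 'c': 72}
{'a': 34, 'b': 36, 'extra': 59}
{'a': 34, 'b': 36, 'c': 72}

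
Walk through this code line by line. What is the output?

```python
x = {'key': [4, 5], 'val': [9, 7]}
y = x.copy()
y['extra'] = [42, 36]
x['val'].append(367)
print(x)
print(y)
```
{'key': [4, 5], 'val': [9, 7, 367]}
{'key': [4, 5], 'val': [9, 7, 367], 'extra': [42, 36]}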